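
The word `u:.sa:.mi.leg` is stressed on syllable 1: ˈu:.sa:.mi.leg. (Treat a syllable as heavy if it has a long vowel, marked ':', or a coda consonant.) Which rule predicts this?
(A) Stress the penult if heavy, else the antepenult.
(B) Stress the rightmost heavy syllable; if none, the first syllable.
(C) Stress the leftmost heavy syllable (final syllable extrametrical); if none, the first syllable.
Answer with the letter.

C

Rule A → syllable 2 (observed: 1).
Rule B → syllable 4 (observed: 1).
Rule C → syllable 1 ✓.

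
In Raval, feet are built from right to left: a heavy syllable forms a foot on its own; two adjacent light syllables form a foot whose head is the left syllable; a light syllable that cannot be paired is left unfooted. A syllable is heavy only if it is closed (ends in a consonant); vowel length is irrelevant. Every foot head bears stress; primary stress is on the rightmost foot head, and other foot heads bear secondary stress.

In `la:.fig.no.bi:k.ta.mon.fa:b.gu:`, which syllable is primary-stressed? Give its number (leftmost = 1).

7

Weights: 1 la: L, 2 fig H, 3 no L, 4 bi:k H, 5 ta L, 6 mon H, 7 fa:b H, 8 gu: L.
Parse right to left (heavy = foot alone; LL = one foot; stranded L unfooted): la: (ˈfig) no (ˈbi:k) ta (ˈmon) (ˈfa:b) gu:.
Foot heads: 2, 4, 6, 7.
Primary stress on the rightmost head = syllable 7.
Primary stress: syllable 7 → la:.fig.no.bi:k.ta.mon.ˈfa:b.gu:.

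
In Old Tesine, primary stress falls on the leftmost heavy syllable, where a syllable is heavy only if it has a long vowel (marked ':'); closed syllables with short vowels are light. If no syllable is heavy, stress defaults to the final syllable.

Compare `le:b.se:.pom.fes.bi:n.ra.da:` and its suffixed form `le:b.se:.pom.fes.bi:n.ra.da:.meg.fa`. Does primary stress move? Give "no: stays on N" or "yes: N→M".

no: stays on 1

Base `le:b.se:.pom.fes.bi:n.ra.da:` (7 syllables):
  Weights: 1 le:b H, 2 se: H, 3 pom L, 4 fes L, 5 bi:n H, 6 ra L, 7 da: H.
  Heavy syllables in the domain: 1, 2, 5, 7. The leftmost is syllable 1 (le:b).
  → primary stress on syllable 1.
Suffixed `le:b.se:.pom.fes.bi:n.ra.da:.meg.fa` (9 syllables):
  Weights: 1 le:b H, 2 se: H, 3 pom L, 4 fes L, 5 bi:n H, 6 ra L, 7 da: H, 8 meg L, 9 fa L.
  Heavy syllables in the domain: 1, 2, 5, 7. The leftmost is syllable 1 (le:b).
  → primary stress on syllable 1.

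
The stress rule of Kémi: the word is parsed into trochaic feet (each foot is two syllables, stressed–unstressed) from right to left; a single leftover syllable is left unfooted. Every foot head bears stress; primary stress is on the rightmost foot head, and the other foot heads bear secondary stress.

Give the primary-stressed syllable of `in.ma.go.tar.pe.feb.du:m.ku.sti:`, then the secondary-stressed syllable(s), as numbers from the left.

Parse right to left into trochaic (ˈσσ) feet: in (ˈma.go) (ˈtar.pe) (ˈfeb.du:m) (ˈku.sti:). Syllable 1 is left unfooted.
Foot heads (stressed positions): 2, 4, 6, 8.
End Rule Rightmost: primary stress on the rightmost head = syllable 8.
Secondary stress on 2, 4, 6: in.ˌma.go.ˌtar.pe.ˌfeb.du:m.ˈku.sti:.

primary 8, secondary 2, 4, 6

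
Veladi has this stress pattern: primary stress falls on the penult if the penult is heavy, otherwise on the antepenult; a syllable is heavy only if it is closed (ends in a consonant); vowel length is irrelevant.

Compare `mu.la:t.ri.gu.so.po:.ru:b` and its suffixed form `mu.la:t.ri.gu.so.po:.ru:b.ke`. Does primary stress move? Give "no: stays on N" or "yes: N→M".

yes: 5→7

Base `mu.la:t.ri.gu.so.po:.ru:b` (7 syllables):
  Weights: 5 so L, 6 po: L, 7 ru:b H.
  The penult (syllable 6, po:) is light, so stress falls on the antepenult (syllable 5, so).
  → primary stress on syllable 5.
Suffixed `mu.la:t.ri.gu.so.po:.ru:b.ke` (8 syllables):
  Weights: 6 po: L, 7 ru:b H, 8 ke L.
  The penult (syllable 7, ru:b) is heavy, so it takes stress.
  → primary stress on syllable 7.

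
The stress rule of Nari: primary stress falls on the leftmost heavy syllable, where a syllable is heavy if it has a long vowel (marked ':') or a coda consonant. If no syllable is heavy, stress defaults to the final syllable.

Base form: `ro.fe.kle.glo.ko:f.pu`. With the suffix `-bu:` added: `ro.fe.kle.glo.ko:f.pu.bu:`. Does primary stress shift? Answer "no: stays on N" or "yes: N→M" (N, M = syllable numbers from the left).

Base `ro.fe.kle.glo.ko:f.pu` (6 syllables):
  Weights: 1 ro L, 2 fe L, 3 kle L, 4 glo L, 5 ko:f H, 6 pu L.
  Heavy syllables in the domain: 5. The leftmost is syllable 5 (ko:f).
  → primary stress on syllable 5.
Suffixed `ro.fe.kle.glo.ko:f.pu.bu:` (7 syllables):
  Weights: 1 ro L, 2 fe L, 3 kle L, 4 glo L, 5 ko:f H, 6 pu L, 7 bu: H.
  Heavy syllables in the domain: 5, 7. The leftmost is syllable 5 (ko:f).
  → primary stress on syllable 5.

no: stays on 5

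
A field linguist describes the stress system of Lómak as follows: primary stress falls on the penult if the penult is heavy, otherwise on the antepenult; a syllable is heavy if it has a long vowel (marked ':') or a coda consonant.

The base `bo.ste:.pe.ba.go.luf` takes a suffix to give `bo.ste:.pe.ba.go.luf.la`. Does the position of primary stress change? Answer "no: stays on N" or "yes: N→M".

Base `bo.ste:.pe.ba.go.luf` (6 syllables):
  Weights: 4 ba L, 5 go L, 6 luf H.
  The penult (syllable 5, go) is light, so stress falls on the antepenult (syllable 4, ba).
  → primary stress on syllable 4.
Suffixed `bo.ste:.pe.ba.go.luf.la` (7 syllables):
  Weights: 5 go L, 6 luf H, 7 la L.
  The penult (syllable 6, luf) is heavy, so it takes stress.
  → primary stress on syllable 6.

yes: 4→6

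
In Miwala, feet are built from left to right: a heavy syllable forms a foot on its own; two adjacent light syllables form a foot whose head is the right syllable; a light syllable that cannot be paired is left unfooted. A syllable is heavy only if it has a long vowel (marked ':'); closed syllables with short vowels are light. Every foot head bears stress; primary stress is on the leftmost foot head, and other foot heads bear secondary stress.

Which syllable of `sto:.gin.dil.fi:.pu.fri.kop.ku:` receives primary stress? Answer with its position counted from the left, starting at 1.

Weights: 1 sto: H, 2 gin L, 3 dil L, 4 fi: H, 5 pu L, 6 fri L, 7 kop L, 8 ku: H.
Parse left to right (heavy = foot alone; LL = one foot; stranded L unfooted): (ˈsto:) (gin.ˈdil) (ˈfi:) (pu.ˈfri) kop (ˈku:).
Foot heads: 1, 3, 4, 6, 8.
Primary stress on the leftmost head = syllable 1.
Primary stress: syllable 1 → ˈsto:.gin.dil.fi:.pu.fri.kop.ku:.

1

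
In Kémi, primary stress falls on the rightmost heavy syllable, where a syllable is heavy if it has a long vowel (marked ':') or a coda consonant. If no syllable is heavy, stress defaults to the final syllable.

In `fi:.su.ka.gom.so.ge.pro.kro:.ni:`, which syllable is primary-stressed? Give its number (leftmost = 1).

9

Weights: 1 fi: H, 2 su L, 3 ka L, 4 gom H, 5 so L, 6 ge L, 7 pro L, 8 kro: H, 9 ni: H.
Heavy syllables in the domain: 1, 4, 8, 9. The rightmost is syllable 9 (ni:).
Primary stress: syllable 9 → fi:.su.ka.gom.so.ge.pro.kro:.ˈni:.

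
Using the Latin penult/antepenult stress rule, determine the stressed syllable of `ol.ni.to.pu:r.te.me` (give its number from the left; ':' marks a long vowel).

Classical Latin: stress the penult if heavy (long vowel or closed), else the antepenult.
Weights: 4 pu:r H, 5 te L, 6 me L.
The penult (syllable 5, te) is light, so stress falls on the antepenult (syllable 4, pu:r).
Stress on syllable 4: ol.ni.to.ˈpu:r.te.me.

4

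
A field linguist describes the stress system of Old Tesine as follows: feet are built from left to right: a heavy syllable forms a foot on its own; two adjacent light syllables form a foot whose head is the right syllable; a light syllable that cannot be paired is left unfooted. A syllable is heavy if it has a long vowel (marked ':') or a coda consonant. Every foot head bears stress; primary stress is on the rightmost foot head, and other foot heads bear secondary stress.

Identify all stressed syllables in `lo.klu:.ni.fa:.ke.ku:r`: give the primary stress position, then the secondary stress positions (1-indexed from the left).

primary 6, secondary 2, 4

Weights: 1 lo L, 2 klu: H, 3 ni L, 4 fa: H, 5 ke L, 6 ku:r H.
Parse left to right (heavy = foot alone; LL = one foot; stranded L unfooted): lo (ˈklu:) ni (ˈfa:) ke (ˈku:r).
Foot heads: 2, 4, 6.
Primary stress on the rightmost head = syllable 6.
Secondary stress on 2, 4: lo.ˌklu:.ni.ˌfa:.ke.ˈku:r.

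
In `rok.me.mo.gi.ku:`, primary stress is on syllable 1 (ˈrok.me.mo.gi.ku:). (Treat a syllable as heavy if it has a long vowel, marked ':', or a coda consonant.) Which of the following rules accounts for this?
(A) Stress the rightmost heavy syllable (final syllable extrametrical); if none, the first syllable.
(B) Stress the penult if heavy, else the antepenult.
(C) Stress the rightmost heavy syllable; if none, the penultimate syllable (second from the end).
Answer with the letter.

A

Rule A → syllable 1 ✓.
Rule B → syllable 3 (observed: 1).
Rule C → syllable 5 (observed: 1).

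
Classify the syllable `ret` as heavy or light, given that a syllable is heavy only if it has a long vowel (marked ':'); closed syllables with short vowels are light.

light

`ret`: short vowel, closed (coda /t/). Short vowel → light.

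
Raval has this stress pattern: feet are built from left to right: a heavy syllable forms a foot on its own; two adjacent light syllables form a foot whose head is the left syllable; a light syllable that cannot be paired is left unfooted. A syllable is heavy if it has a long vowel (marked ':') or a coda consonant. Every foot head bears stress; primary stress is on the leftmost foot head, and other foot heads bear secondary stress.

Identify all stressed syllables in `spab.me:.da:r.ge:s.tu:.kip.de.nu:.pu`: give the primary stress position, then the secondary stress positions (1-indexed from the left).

primary 1, secondary 2, 3, 4, 5, 6, 8

Weights: 1 spab H, 2 me: H, 3 da:r H, 4 ge:s H, 5 tu: H, 6 kip H, 7 de L, 8 nu: H, 9 pu L.
Parse left to right (heavy = foot alone; LL = one foot; stranded L unfooted): (ˈspab) (ˈme:) (ˈda:r) (ˈge:s) (ˈtu:) (ˈkip) de (ˈnu:) pu.
Foot heads: 1, 2, 3, 4, 5, 6, 8.
Primary stress on the leftmost head = syllable 1.
Secondary stress on 2, 3, 4, 5, 6, 8: ˈspab.ˌme:.ˌda:r.ˌge:s.ˌtu:.ˌkip.de.ˌnu:.pu.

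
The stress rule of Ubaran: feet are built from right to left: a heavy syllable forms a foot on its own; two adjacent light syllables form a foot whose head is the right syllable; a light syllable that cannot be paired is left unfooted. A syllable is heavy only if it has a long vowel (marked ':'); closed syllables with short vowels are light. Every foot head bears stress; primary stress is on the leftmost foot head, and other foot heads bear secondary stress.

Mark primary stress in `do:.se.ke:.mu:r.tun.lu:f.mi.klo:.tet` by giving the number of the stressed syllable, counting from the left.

Weights: 1 do: H, 2 se L, 3 ke: H, 4 mu:r H, 5 tun L, 6 lu:f H, 7 mi L, 8 klo: H, 9 tet L.
Parse right to left (heavy = foot alone; LL = one foot; stranded L unfooted): (ˈdo:) se (ˈke:) (ˈmu:r) tun (ˈlu:f) mi (ˈklo:) tet.
Foot heads: 1, 3, 4, 6, 8.
Primary stress on the leftmost head = syllable 1.
Primary stress: syllable 1 → ˈdo:.se.ke:.mu:r.tun.lu:f.mi.klo:.tet.

1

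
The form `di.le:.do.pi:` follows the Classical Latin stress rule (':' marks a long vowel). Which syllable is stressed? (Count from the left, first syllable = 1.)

Classical Latin: stress the penult if heavy (long vowel or closed), else the antepenult.
Weights: 2 le: H, 3 do L, 4 pi: H.
The penult (syllable 3, do) is light, so stress falls on the antepenult (syllable 2, le:).
Stress on syllable 2: di.ˈle:.do.pi:.

2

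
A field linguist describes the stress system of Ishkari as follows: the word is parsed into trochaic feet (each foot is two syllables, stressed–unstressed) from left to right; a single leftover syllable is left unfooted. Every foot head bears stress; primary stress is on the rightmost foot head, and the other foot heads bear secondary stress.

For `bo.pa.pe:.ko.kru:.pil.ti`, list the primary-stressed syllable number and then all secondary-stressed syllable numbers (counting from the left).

Parse left to right into trochaic (ˈσσ) feet: (ˈbo.pa) (ˈpe:.ko) (ˈkru:.pil) ti. Syllable 7 is left unfooted.
Foot heads (stressed positions): 1, 3, 5.
End Rule Rightmost: primary stress on the rightmost head = syllable 5.
Secondary stress on 1, 3: ˌbo.pa.ˌpe:.ko.ˈkru:.pil.ti.

primary 5, secondary 1, 3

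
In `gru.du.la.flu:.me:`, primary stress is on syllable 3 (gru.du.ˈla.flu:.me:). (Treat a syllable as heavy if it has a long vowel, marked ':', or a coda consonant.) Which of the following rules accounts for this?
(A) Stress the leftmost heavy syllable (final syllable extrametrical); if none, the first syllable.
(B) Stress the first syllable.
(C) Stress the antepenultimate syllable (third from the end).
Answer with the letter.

Rule A → syllable 4 (observed: 3).
Rule B → syllable 1 (observed: 3).
Rule C → syllable 3 ✓.

C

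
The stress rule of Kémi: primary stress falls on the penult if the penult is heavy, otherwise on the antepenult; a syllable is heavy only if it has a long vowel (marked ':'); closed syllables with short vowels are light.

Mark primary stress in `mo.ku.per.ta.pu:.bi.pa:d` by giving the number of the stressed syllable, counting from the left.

Weights: 5 pu: H, 6 bi L, 7 pa:d H.
The penult (syllable 6, bi) is light, so stress falls on the antepenult (syllable 5, pu:).
Primary stress: syllable 5 → mo.ku.per.ta.ˈpu:.bi.pa:d.

5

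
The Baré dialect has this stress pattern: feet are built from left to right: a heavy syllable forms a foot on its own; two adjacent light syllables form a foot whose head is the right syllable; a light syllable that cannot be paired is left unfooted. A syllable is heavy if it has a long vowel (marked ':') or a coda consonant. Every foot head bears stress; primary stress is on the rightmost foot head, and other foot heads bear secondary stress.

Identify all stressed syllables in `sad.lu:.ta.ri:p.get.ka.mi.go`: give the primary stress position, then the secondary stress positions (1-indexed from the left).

primary 7, secondary 1, 2, 4, 5

Weights: 1 sad H, 2 lu: H, 3 ta L, 4 ri:p H, 5 get H, 6 ka L, 7 mi L, 8 go L.
Parse left to right (heavy = foot alone; LL = one foot; stranded L unfooted): (ˈsad) (ˈlu:) ta (ˈri:p) (ˈget) (ka.ˈmi) go.
Foot heads: 1, 2, 4, 5, 7.
Primary stress on the rightmost head = syllable 7.
Secondary stress on 1, 2, 4, 5: ˌsad.ˌlu:.ta.ˌri:p.ˌget.ka.ˈmi.go.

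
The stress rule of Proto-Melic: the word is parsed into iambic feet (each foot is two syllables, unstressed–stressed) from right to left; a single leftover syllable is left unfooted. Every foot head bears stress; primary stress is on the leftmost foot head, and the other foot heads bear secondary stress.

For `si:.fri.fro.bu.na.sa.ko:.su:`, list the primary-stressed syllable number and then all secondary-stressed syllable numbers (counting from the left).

primary 2, secondary 4, 6, 8

Parse right to left into iambic (σˈσ) feet: (si:.ˈfri) (fro.ˈbu) (na.ˈsa) (ko:.ˈsu:).
Foot heads (stressed positions): 2, 4, 6, 8.
End Rule Leftmost: primary stress on the leftmost head = syllable 2.
Secondary stress on 4, 6, 8: si:.ˈfri.fro.ˌbu.na.ˌsa.ko:.ˌsu:.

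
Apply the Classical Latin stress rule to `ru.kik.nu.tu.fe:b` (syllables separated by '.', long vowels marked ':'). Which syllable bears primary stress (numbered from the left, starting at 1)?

Classical Latin: stress the penult if heavy (long vowel or closed), else the antepenult.
Weights: 3 nu L, 4 tu L, 5 fe:b H.
The penult (syllable 4, tu) is light, so stress falls on the antepenult (syllable 3, nu).
Stress on syllable 3: ru.kik.ˈnu.tu.fe:b.

3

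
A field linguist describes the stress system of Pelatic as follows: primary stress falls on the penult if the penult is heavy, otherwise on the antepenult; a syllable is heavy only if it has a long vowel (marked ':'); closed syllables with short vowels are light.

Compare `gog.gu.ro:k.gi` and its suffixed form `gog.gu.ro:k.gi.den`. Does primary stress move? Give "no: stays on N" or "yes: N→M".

no: stays on 3

Base `gog.gu.ro:k.gi` (4 syllables):
  Weights: 2 gu L, 3 ro:k H, 4 gi L.
  The penult (syllable 3, ro:k) is heavy, so it takes stress.
  → primary stress on syllable 3.
Suffixed `gog.gu.ro:k.gi.den` (5 syllables):
  Weights: 3 ro:k H, 4 gi L, 5 den L.
  The penult (syllable 4, gi) is light, so stress falls on the antepenult (syllable 3, ro:k).
  → primary stress on syllable 3.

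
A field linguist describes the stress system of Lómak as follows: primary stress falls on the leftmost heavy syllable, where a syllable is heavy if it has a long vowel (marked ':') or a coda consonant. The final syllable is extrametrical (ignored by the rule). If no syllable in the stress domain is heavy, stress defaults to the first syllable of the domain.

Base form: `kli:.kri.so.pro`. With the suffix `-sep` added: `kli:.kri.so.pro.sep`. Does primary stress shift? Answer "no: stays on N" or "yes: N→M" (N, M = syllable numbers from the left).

no: stays on 1

Base `kli:.kri.so.pro` (4 syllables):
  The final syllable (4, pro) is extrametrical; the stress domain is syllables 1–3.
  Weights: 1 kli: H, 2 kri L, 3 so L.
  Heavy syllables in the domain: 1. The leftmost is syllable 1 (kli:).
  → primary stress on syllable 1.
Suffixed `kli:.kri.so.pro.sep` (5 syllables):
  The final syllable (5, sep) is extrametrical; the stress domain is syllables 1–4.
  Weights: 1 kli: H, 2 kri L, 3 so L, 4 pro L.
  Heavy syllables in the domain: 1. The leftmost is syllable 1 (kli:).
  → primary stress on syllable 1.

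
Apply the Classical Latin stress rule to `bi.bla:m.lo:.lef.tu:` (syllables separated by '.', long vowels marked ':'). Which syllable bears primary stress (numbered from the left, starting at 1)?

Classical Latin: stress the penult if heavy (long vowel or closed), else the antepenult.
Weights: 3 lo: H, 4 lef H, 5 tu: H.
The penult (syllable 4, lef) is heavy, so it takes stress.
Stress on syllable 4: bi.bla:m.lo:.ˈlef.tu:.

4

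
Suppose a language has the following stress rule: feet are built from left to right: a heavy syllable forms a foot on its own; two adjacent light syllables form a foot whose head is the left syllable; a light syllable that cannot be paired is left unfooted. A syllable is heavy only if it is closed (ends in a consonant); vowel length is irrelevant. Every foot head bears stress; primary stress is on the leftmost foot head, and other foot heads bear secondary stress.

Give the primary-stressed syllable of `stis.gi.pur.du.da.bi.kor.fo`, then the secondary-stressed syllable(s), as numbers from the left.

Weights: 1 stis H, 2 gi L, 3 pur H, 4 du L, 5 da L, 6 bi L, 7 kor H, 8 fo L.
Parse left to right (heavy = foot alone; LL = one foot; stranded L unfooted): (ˈstis) gi (ˈpur) (ˈdu.da) bi (ˈkor) fo.
Foot heads: 1, 3, 4, 7.
Primary stress on the leftmost head = syllable 1.
Secondary stress on 3, 4, 7: ˈstis.gi.ˌpur.ˌdu.da.bi.ˌkor.fo.

primary 1, secondary 3, 4, 7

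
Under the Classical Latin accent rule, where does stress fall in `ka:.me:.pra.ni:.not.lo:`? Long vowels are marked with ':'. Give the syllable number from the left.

5

Classical Latin: stress the penult if heavy (long vowel or closed), else the antepenult.
Weights: 4 ni: H, 5 not H, 6 lo: H.
The penult (syllable 5, not) is heavy, so it takes stress.
Stress on syllable 5: ka:.me:.pra.ni:.ˈnot.lo:.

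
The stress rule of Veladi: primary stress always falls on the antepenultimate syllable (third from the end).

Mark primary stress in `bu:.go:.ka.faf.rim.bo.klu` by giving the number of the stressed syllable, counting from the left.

5

The word has 7 syllables; the antepenultimate syllable (third from the end) is syllable 5 (rim).
Primary stress: syllable 5 → bu:.go:.ka.faf.ˈrim.bo.klu.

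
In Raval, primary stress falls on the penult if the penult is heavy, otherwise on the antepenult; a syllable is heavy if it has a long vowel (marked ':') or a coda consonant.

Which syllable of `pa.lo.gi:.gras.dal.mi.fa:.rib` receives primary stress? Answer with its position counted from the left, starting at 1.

Weights: 6 mi L, 7 fa: H, 8 rib H.
The penult (syllable 7, fa:) is heavy, so it takes stress.
Primary stress: syllable 7 → pa.lo.gi:.gras.dal.mi.ˈfa:.rib.

7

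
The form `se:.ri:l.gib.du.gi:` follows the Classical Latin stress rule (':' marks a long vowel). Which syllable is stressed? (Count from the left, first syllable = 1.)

3

Classical Latin: stress the penult if heavy (long vowel or closed), else the antepenult.
Weights: 3 gib H, 4 du L, 5 gi: H.
The penult (syllable 4, du) is light, so stress falls on the antepenult (syllable 3, gib).
Stress on syllable 3: se:.ri:l.ˈgib.du.gi:.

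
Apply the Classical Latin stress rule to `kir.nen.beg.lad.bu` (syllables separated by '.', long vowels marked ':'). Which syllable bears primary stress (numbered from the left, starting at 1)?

4

Classical Latin: stress the penult if heavy (long vowel or closed), else the antepenult.
Weights: 3 beg H, 4 lad H, 5 bu L.
The penult (syllable 4, lad) is heavy, so it takes stress.
Stress on syllable 4: kir.nen.beg.ˈlad.bu.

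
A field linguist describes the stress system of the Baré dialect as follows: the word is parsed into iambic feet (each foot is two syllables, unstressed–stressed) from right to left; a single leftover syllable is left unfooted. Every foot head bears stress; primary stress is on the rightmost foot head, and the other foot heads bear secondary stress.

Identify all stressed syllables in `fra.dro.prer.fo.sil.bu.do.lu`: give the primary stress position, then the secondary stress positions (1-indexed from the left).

Parse right to left into iambic (σˈσ) feet: (fra.ˈdro) (prer.ˈfo) (sil.ˈbu) (do.ˈlu).
Foot heads (stressed positions): 2, 4, 6, 8.
End Rule Rightmost: primary stress on the rightmost head = syllable 8.
Secondary stress on 2, 4, 6: fra.ˌdro.prer.ˌfo.sil.ˌbu.do.ˈlu.

primary 8, secondary 2, 4, 6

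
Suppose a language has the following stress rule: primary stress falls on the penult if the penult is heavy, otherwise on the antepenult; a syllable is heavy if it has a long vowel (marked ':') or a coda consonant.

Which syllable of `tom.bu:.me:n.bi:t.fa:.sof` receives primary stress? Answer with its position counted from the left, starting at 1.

5

Weights: 4 bi:t H, 5 fa: H, 6 sof H.
The penult (syllable 5, fa:) is heavy, so it takes stress.
Primary stress: syllable 5 → tom.bu:.me:n.bi:t.ˈfa:.sof.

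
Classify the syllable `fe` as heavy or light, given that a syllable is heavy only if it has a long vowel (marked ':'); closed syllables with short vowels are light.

`fe`: short vowel, open (no coda). Short vowel → light.

light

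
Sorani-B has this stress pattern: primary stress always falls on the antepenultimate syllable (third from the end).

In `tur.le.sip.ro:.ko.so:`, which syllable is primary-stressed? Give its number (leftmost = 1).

4

The word has 6 syllables; the antepenultimate syllable (third from the end) is syllable 4 (ro:).
Primary stress: syllable 4 → tur.le.sip.ˈro:.ko.so:.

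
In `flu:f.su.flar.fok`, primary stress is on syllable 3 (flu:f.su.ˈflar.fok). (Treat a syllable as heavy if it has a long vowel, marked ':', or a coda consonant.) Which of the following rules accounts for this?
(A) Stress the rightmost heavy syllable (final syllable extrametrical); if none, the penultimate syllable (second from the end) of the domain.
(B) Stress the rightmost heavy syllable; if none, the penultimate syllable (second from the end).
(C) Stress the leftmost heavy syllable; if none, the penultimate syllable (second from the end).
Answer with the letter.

Rule A → syllable 3 ✓.
Rule B → syllable 4 (observed: 3).
Rule C → syllable 1 (observed: 3).

A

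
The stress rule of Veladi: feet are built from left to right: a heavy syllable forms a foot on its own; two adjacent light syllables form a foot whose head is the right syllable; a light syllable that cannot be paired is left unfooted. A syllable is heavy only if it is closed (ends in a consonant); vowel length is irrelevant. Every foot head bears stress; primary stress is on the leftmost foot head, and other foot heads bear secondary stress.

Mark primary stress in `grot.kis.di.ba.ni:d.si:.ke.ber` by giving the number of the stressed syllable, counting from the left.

1

Weights: 1 grot H, 2 kis H, 3 di L, 4 ba L, 5 ni:d H, 6 si: L, 7 ke L, 8 ber H.
Parse left to right (heavy = foot alone; LL = one foot; stranded L unfooted): (ˈgrot) (ˈkis) (di.ˈba) (ˈni:d) (si:.ˈke) (ˈber).
Foot heads: 1, 2, 4, 5, 7, 8.
Primary stress on the leftmost head = syllable 1.
Primary stress: syllable 1 → ˈgrot.kis.di.ba.ni:d.si:.ke.ber.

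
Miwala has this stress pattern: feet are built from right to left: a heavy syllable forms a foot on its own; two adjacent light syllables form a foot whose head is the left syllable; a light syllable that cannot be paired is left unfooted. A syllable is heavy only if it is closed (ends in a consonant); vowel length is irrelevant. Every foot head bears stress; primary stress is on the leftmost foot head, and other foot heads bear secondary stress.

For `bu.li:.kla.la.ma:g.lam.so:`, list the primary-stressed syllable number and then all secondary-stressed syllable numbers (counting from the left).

primary 1, secondary 3, 5, 6

Weights: 1 bu L, 2 li: L, 3 kla L, 4 la L, 5 ma:g H, 6 lam H, 7 so: L.
Parse right to left (heavy = foot alone; LL = one foot; stranded L unfooted): (ˈbu.li:) (ˈkla.la) (ˈma:g) (ˈlam) so:.
Foot heads: 1, 3, 5, 6.
Primary stress on the leftmost head = syllable 1.
Secondary stress on 3, 5, 6: ˈbu.li:.ˌkla.la.ˌma:g.ˌlam.so:.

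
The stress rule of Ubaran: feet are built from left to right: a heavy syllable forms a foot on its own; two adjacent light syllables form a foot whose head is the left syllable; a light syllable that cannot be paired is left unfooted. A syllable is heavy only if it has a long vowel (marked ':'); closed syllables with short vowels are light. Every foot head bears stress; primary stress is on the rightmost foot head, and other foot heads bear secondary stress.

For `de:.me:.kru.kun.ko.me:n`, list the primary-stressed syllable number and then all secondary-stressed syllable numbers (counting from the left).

primary 6, secondary 1, 2, 3

Weights: 1 de: H, 2 me: H, 3 kru L, 4 kun L, 5 ko L, 6 me:n H.
Parse left to right (heavy = foot alone; LL = one foot; stranded L unfooted): (ˈde:) (ˈme:) (ˈkru.kun) ko (ˈme:n).
Foot heads: 1, 2, 3, 6.
Primary stress on the rightmost head = syllable 6.
Secondary stress on 1, 2, 3: ˌde:.ˌme:.ˌkru.kun.ko.ˈme:n.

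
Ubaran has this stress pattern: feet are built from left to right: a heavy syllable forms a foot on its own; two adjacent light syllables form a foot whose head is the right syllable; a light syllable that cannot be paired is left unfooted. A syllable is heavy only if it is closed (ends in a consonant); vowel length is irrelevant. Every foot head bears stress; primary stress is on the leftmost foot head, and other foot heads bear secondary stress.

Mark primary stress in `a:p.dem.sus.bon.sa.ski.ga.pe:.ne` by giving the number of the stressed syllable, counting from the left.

Weights: 1 a:p H, 2 dem H, 3 sus H, 4 bon H, 5 sa L, 6 ski L, 7 ga L, 8 pe: L, 9 ne L.
Parse left to right (heavy = foot alone; LL = one foot; stranded L unfooted): (ˈa:p) (ˈdem) (ˈsus) (ˈbon) (sa.ˈski) (ga.ˈpe:) ne.
Foot heads: 1, 2, 3, 4, 6, 8.
Primary stress on the leftmost head = syllable 1.
Primary stress: syllable 1 → ˈa:p.dem.sus.bon.sa.ski.ga.pe:.ne.

1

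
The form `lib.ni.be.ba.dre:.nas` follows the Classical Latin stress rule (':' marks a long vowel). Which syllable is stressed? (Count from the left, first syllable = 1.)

Classical Latin: stress the penult if heavy (long vowel or closed), else the antepenult.
Weights: 4 ba L, 5 dre: H, 6 nas H.
The penult (syllable 5, dre:) is heavy, so it takes stress.
Stress on syllable 5: lib.ni.be.ba.ˈdre:.nas.

5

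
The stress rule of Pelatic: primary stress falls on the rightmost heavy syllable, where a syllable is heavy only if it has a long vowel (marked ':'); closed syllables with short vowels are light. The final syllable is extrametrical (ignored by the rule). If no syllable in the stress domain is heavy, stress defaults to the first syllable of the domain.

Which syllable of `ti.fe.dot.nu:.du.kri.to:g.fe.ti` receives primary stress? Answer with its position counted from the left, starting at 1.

The final syllable (9, ti) is extrametrical; the stress domain is syllables 1–8.
Weights: 1 ti L, 2 fe L, 3 dot L, 4 nu: H, 5 du L, 6 kri L, 7 to:g H, 8 fe L.
Heavy syllables in the domain: 4, 7. The rightmost is syllable 7 (to:g).
Primary stress: syllable 7 → ti.fe.dot.nu:.du.kri.ˈto:g.fe.ti.

7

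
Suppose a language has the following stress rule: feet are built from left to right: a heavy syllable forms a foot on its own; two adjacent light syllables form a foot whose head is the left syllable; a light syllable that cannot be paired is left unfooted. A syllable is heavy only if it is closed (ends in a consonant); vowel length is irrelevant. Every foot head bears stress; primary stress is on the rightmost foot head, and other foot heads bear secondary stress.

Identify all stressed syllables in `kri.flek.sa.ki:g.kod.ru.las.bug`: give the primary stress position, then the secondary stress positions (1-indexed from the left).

Weights: 1 kri L, 2 flek H, 3 sa L, 4 ki:g H, 5 kod H, 6 ru L, 7 las H, 8 bug H.
Parse left to right (heavy = foot alone; LL = one foot; stranded L unfooted): kri (ˈflek) sa (ˈki:g) (ˈkod) ru (ˈlas) (ˈbug).
Foot heads: 2, 4, 5, 7, 8.
Primary stress on the rightmost head = syllable 8.
Secondary stress on 2, 4, 5, 7: kri.ˌflek.sa.ˌki:g.ˌkod.ru.ˌlas.ˈbug.

primary 8, secondary 2, 4, 5, 7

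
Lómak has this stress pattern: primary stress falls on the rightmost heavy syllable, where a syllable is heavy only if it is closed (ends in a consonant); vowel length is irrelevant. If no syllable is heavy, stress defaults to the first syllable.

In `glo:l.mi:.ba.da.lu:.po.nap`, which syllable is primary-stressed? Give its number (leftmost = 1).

7

Weights: 1 glo:l H, 2 mi: L, 3 ba L, 4 da L, 5 lu: L, 6 po L, 7 nap H.
Heavy syllables in the domain: 1, 7. The rightmost is syllable 7 (nap).
Primary stress: syllable 7 → glo:l.mi:.ba.da.lu:.po.ˈnap.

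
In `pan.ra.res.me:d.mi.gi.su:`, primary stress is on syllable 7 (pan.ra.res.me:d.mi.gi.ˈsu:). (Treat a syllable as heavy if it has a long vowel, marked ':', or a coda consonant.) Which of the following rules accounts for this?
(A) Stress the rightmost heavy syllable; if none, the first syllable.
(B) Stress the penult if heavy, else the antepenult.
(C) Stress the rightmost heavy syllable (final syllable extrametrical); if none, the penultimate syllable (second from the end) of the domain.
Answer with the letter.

A

Rule A → syllable 7 ✓.
Rule B → syllable 5 (observed: 7).
Rule C → syllable 4 (observed: 7).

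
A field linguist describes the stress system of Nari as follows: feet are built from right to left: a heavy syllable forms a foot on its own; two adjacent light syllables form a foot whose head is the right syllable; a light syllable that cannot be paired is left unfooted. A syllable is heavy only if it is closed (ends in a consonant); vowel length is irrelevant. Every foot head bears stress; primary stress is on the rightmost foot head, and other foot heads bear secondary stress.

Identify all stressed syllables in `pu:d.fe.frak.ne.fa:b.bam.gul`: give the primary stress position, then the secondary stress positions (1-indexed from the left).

primary 7, secondary 1, 3, 5, 6

Weights: 1 pu:d H, 2 fe L, 3 frak H, 4 ne L, 5 fa:b H, 6 bam H, 7 gul H.
Parse right to left (heavy = foot alone; LL = one foot; stranded L unfooted): (ˈpu:d) fe (ˈfrak) ne (ˈfa:b) (ˈbam) (ˈgul).
Foot heads: 1, 3, 5, 6, 7.
Primary stress on the rightmost head = syllable 7.
Secondary stress on 1, 3, 5, 6: ˌpu:d.fe.ˌfrak.ne.ˌfa:b.ˌbam.ˈgul.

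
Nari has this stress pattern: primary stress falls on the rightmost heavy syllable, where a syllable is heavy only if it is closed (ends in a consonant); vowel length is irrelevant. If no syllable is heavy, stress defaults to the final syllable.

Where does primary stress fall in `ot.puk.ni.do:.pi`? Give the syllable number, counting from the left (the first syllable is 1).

Weights: 1 ot H, 2 puk H, 3 ni L, 4 do: L, 5 pi L.
Heavy syllables in the domain: 1, 2. The rightmost is syllable 2 (puk).
Primary stress: syllable 2 → ot.ˈpuk.ni.do:.pi.

2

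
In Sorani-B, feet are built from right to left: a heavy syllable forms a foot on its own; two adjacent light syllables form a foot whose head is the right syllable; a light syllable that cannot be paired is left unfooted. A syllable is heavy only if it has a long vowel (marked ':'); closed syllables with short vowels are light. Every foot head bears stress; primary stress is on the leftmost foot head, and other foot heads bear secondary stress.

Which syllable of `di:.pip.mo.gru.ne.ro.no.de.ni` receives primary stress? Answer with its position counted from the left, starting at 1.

Weights: 1 di: H, 2 pip L, 3 mo L, 4 gru L, 5 ne L, 6 ro L, 7 no L, 8 de L, 9 ni L.
Parse right to left (heavy = foot alone; LL = one foot; stranded L unfooted): (ˈdi:) (pip.ˈmo) (gru.ˈne) (ro.ˈno) (de.ˈni).
Foot heads: 1, 3, 5, 7, 9.
Primary stress on the leftmost head = syllable 1.
Primary stress: syllable 1 → ˈdi:.pip.mo.gru.ne.ro.no.de.ni.

1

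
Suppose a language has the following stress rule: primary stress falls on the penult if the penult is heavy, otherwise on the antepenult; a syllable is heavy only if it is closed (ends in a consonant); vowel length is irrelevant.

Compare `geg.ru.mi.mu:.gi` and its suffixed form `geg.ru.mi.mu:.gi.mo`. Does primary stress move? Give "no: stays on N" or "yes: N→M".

Base `geg.ru.mi.mu:.gi` (5 syllables):
  Weights: 3 mi L, 4 mu: L, 5 gi L.
  The penult (syllable 4, mu:) is light, so stress falls on the antepenult (syllable 3, mi).
  → primary stress on syllable 3.
Suffixed `geg.ru.mi.mu:.gi.mo` (6 syllables):
  Weights: 4 mu: L, 5 gi L, 6 mo L.
  The penult (syllable 5, gi) is light, so stress falls on the antepenult (syllable 4, mu:).
  → primary stress on syllable 4.

yes: 3→4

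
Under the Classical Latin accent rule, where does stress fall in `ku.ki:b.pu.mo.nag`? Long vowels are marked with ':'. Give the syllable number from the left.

Classical Latin: stress the penult if heavy (long vowel or closed), else the antepenult.
Weights: 3 pu L, 4 mo L, 5 nag H.
The penult (syllable 4, mo) is light, so stress falls on the antepenult (syllable 3, pu).
Stress on syllable 3: ku.ki:b.ˈpu.mo.nag.

3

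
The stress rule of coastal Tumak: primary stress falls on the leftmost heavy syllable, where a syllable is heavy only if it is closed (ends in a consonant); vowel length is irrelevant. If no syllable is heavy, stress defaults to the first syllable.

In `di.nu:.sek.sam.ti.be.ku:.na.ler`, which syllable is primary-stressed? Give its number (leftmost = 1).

Weights: 1 di L, 2 nu: L, 3 sek H, 4 sam H, 5 ti L, 6 be L, 7 ku: L, 8 na L, 9 ler H.
Heavy syllables in the domain: 3, 4, 9. The leftmost is syllable 3 (sek).
Primary stress: syllable 3 → di.nu:.ˈsek.sam.ti.be.ku:.na.ler.

3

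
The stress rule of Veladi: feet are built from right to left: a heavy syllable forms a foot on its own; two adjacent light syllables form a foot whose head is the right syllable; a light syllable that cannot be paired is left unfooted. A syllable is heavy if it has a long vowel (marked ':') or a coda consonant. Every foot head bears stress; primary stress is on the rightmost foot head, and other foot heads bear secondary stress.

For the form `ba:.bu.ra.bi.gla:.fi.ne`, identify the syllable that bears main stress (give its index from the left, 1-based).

7

Weights: 1 ba: H, 2 bu L, 3 ra L, 4 bi L, 5 gla: H, 6 fi L, 7 ne L.
Parse right to left (heavy = foot alone; LL = one foot; stranded L unfooted): (ˈba:) bu (ra.ˈbi) (ˈgla:) (fi.ˈne).
Foot heads: 1, 4, 5, 7.
Primary stress on the rightmost head = syllable 7.
Primary stress: syllable 7 → ba:.bu.ra.bi.gla:.fi.ˈne.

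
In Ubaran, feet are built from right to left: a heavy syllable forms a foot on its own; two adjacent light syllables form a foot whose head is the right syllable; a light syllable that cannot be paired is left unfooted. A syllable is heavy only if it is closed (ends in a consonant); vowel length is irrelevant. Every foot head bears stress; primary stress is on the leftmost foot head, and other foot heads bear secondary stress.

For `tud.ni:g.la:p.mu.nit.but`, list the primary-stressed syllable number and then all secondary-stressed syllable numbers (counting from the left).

Weights: 1 tud H, 2 ni:g H, 3 la:p H, 4 mu L, 5 nit H, 6 but H.
Parse right to left (heavy = foot alone; LL = one foot; stranded L unfooted): (ˈtud) (ˈni:g) (ˈla:p) mu (ˈnit) (ˈbut).
Foot heads: 1, 2, 3, 5, 6.
Primary stress on the leftmost head = syllable 1.
Secondary stress on 2, 3, 5, 6: ˈtud.ˌni:g.ˌla:p.mu.ˌnit.ˌbut.

primary 1, secondary 2, 3, 5, 6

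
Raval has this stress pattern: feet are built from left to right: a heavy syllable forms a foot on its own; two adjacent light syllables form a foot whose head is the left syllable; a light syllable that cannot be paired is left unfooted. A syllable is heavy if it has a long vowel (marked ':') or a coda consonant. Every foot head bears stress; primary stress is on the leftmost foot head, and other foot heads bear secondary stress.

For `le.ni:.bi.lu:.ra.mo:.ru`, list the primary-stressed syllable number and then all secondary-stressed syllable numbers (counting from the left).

primary 2, secondary 4, 6

Weights: 1 le L, 2 ni: H, 3 bi L, 4 lu: H, 5 ra L, 6 mo: H, 7 ru L.
Parse left to right (heavy = foot alone; LL = one foot; stranded L unfooted): le (ˈni:) bi (ˈlu:) ra (ˈmo:) ru.
Foot heads: 2, 4, 6.
Primary stress on the leftmost head = syllable 2.
Secondary stress on 4, 6: le.ˈni:.bi.ˌlu:.ra.ˌmo:.ru.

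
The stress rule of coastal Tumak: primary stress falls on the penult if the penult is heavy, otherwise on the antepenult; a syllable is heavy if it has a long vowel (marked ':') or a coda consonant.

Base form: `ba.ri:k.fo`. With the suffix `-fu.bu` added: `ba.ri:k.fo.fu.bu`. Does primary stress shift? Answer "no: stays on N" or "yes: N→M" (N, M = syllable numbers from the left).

yes: 2→3

Base `ba.ri:k.fo` (3 syllables):
  Weights: 1 ba L, 2 ri:k H, 3 fo L.
  The penult (syllable 2, ri:k) is heavy, so it takes stress.
  → primary stress on syllable 2.
Suffixed `ba.ri:k.fo.fu.bu` (5 syllables):
  Weights: 3 fo L, 4 fu L, 5 bu L.
  The penult (syllable 4, fu) is light, so stress falls on the antepenult (syllable 3, fo).
  → primary stress on syllable 3.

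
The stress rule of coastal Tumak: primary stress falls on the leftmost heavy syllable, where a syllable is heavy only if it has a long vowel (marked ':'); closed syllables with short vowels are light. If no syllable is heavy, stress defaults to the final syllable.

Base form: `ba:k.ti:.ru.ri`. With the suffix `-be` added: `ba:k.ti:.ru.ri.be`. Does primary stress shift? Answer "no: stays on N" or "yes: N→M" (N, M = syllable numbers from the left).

Base `ba:k.ti:.ru.ri` (4 syllables):
  Weights: 1 ba:k H, 2 ti: H, 3 ru L, 4 ri L.
  Heavy syllables in the domain: 1, 2. The leftmost is syllable 1 (ba:k).
  → primary stress on syllable 1.
Suffixed `ba:k.ti:.ru.ri.be` (5 syllables):
  Weights: 1 ba:k H, 2 ti: H, 3 ru L, 4 ri L, 5 be L.
  Heavy syllables in the domain: 1, 2. The leftmost is syllable 1 (ba:k).
  → primary stress on syllable 1.

no: stays on 1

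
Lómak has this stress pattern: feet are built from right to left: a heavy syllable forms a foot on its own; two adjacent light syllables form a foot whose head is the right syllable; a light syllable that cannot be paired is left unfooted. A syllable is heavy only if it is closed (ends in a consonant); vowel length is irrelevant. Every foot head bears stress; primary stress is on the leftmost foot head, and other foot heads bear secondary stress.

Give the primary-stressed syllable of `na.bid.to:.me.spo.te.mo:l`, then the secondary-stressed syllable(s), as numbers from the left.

primary 2, secondary 4, 6, 7

Weights: 1 na L, 2 bid H, 3 to: L, 4 me L, 5 spo L, 6 te L, 7 mo:l H.
Parse right to left (heavy = foot alone; LL = one foot; stranded L unfooted): na (ˈbid) (to:.ˈme) (spo.ˈte) (ˈmo:l).
Foot heads: 2, 4, 6, 7.
Primary stress on the leftmost head = syllable 2.
Secondary stress on 4, 6, 7: na.ˈbid.to:.ˌme.spo.ˌte.ˌmo:l.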